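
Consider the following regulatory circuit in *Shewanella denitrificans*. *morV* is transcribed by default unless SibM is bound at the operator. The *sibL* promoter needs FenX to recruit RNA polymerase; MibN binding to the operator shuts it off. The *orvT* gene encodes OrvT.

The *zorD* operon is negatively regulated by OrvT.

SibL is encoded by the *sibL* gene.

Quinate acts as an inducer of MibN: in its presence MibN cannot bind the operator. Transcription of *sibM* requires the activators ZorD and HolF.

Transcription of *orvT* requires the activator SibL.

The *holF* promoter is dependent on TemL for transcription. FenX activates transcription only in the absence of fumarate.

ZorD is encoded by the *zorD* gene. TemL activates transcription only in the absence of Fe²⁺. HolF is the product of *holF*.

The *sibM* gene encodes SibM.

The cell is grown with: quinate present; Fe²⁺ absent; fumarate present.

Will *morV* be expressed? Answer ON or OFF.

OFF

Fumarate is present, so FenX is inactive.
Quinate is present, so MibN is inactive.
Required activator FenX is absent, so *sibL* is not transcribed.
So SibL is not produced.
Required activator SibL is absent, so *orvT* is not transcribed.
So OrvT is not produced.
With no repressor bound, *zorD* is transcribed.
So ZorD is produced and active.
Fe²⁺ is absent, so TemL is active.
No repressor is bound and TemL is active, so *holF* is transcribed.
So HolF is produced and active.
No repressor is bound and ZorD and HolF are active, so *sibM* is transcribed.
So SibM is produced and active.
With repressor SibM bound, *morV* is not transcribed.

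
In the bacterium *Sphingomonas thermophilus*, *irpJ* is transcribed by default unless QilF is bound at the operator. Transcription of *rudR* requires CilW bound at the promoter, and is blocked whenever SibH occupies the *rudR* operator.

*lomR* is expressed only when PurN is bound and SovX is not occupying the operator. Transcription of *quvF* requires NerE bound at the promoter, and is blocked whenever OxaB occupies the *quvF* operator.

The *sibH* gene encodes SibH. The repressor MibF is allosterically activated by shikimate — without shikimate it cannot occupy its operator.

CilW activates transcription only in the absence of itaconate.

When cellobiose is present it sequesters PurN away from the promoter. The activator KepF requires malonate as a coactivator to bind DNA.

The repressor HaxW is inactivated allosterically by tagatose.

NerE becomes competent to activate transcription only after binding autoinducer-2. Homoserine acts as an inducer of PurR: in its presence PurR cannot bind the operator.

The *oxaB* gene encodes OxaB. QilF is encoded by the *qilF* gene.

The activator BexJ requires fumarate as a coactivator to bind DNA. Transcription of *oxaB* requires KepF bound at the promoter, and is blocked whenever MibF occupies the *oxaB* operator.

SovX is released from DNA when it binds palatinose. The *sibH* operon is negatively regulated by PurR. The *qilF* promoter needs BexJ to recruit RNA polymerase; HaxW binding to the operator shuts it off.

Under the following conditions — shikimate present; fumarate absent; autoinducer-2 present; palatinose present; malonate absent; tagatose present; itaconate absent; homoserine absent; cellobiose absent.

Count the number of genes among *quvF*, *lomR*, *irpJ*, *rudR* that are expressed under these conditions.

4

Autoinducer-2 is present, so NerE is active.
Shikimate is present, so MibF is active.
Malonate is absent, so KepF is inactive.
With repressor MibF bound, *oxaB* is not transcribed.
So OxaB is not produced.
No repressor is bound and NerE is active, so *quvF* is transcribed.
→ *quvF* is ON.
Palatinose is present, so SovX is inactive.
Cellobiose is absent, so PurN is active.
No repressor is bound and PurN is active, so *lomR* is transcribed.
→ *lomR* is ON.
Fumarate is absent, so BexJ is inactive.
Tagatose is present, so HaxW is inactive.
Required activator BexJ is absent, so *qilF* is not transcribed.
So QilF is not produced.
With no repressor bound, *irpJ* is transcribed.
→ *irpJ* is ON.
Homoserine is absent, so PurR is active.
With repressor PurR bound, *sibH* is not transcribed.
So SibH is not produced.
Itaconate is absent, so CilW is active.
No repressor is bound and CilW is active, so *rudR* is transcribed.
→ *rudR* is ON.
4 of the 4 genes are transcribed.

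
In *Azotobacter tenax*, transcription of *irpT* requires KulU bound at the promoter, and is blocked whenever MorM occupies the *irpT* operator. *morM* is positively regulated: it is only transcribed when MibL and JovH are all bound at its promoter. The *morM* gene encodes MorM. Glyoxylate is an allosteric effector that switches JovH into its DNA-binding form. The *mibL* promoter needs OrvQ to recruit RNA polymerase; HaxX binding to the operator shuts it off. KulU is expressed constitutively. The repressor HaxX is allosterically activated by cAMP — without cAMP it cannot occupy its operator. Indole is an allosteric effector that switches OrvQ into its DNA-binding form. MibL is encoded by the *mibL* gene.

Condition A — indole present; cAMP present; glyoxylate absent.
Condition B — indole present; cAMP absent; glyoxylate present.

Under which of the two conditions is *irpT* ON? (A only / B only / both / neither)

Condition A:
KulU is produced constitutively and is active.
Indole is present, so OrvQ is active.
cAMP is present, so HaxX is active.
With repressor HaxX bound, *mibL* is not transcribed.
So MibL is not produced.
Glyoxylate is absent, so JovH is inactive.
Required activator MibL is absent, so *morM* is not transcribed.
So MorM is not produced.
No repressor is bound and KulU is active, so *irpT* is transcribed.
→ *irpT* is ON in A.
Condition B:
KulU is produced constitutively and is active.
Indole is present, so OrvQ is active.
cAMP is absent, so HaxX is inactive.
No repressor is bound and OrvQ is active, so *mibL* is transcribed.
So MibL is produced and active.
Glyoxylate is present, so JovH is active.
No repressor is bound and MibL and JovH are active, so *morM* is transcribed.
So MorM is produced and active.
With repressor MorM bound, *irpT* is not transcribed.
→ *irpT* is OFF in B.

A only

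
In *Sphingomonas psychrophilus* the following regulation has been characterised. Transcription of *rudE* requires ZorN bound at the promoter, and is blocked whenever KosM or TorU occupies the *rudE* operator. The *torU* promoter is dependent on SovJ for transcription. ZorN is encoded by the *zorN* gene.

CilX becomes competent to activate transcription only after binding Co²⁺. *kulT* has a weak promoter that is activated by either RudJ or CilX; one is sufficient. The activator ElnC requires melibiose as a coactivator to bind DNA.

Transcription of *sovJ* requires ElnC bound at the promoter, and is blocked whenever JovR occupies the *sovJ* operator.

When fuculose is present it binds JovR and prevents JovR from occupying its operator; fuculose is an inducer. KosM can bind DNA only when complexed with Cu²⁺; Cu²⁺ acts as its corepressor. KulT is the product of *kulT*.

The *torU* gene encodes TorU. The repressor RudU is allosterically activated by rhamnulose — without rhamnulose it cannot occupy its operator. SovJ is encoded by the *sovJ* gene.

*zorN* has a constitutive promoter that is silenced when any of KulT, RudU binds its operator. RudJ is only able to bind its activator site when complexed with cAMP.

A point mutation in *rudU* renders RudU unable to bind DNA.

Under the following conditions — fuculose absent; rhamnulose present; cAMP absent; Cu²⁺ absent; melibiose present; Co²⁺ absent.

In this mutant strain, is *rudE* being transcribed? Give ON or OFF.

ON

Cu²⁺ is absent, so KosM is inactive.
Fuculose is absent, so JovR is active.
Melibiose is present, so ElnC is active.
With repressor JovR bound, *sovJ* is not transcribed.
So SovJ is not produced.
Required activator SovJ is absent, so *torU* is not transcribed.
So TorU is not produced.
cAMP is absent, so RudJ is inactive.
Co²⁺ is absent, so CilX is inactive.
No activator is available at the *kulT* promoter, so *kulT* is not transcribed.
So KulT is not produced.
RudU is non-functional in this strain, so it has no effect.
With no repressor bound, *zorN* is transcribed.
So ZorN is produced and active.
No repressor is bound and ZorN is active, so *rudE* is transcribed.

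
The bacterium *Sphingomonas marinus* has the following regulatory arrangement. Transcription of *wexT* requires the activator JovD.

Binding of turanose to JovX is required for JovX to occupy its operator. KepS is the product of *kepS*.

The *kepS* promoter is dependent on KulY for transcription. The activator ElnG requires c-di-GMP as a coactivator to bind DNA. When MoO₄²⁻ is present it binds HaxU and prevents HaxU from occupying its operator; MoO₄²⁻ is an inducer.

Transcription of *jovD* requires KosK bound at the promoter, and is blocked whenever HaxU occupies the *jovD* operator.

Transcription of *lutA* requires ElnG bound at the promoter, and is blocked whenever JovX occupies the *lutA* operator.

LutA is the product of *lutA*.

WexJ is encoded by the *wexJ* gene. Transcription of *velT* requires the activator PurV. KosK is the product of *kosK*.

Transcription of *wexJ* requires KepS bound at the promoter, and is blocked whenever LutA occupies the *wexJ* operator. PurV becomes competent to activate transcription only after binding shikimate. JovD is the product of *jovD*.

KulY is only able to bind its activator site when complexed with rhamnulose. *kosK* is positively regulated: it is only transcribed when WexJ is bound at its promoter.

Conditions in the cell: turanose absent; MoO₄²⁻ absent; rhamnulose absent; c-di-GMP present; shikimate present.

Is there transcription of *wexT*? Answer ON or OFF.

OFF

Rhamnulose is absent, so KulY is inactive.
Required activator KulY is absent, so *kepS* is not transcribed.
So KepS is not produced.
Turanose is absent, so JovX is inactive.
c-di-GMP is present, so ElnG is active.
No repressor is bound and ElnG is active, so *lutA* is transcribed.
So LutA is produced and active.
With repressor LutA bound, *wexJ* is not transcribed.
So WexJ is not produced.
Required activator WexJ is absent, so *kosK* is not transcribed.
So KosK is not produced.
MoO₄²⁻ is absent, so HaxU is active.
With repressor HaxU bound, *jovD* is not transcribed.
So JovD is not produced.
Required activator JovD is absent, so *wexT* is not transcribed.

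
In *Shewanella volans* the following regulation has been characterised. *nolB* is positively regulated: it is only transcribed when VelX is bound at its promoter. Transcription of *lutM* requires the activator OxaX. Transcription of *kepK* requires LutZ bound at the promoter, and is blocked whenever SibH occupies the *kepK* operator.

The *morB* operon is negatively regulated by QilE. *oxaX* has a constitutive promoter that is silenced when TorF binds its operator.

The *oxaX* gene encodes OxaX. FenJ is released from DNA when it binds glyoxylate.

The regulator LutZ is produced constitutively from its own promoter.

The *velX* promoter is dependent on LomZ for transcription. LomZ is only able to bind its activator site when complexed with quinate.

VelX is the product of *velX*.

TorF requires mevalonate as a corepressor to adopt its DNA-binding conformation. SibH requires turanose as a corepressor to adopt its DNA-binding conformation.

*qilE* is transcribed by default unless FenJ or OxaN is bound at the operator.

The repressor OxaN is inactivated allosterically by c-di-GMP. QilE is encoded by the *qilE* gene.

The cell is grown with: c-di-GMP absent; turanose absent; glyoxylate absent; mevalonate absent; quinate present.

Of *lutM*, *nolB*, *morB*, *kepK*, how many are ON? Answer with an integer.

Mevalonate is absent, so TorF is inactive.
With no repressor bound, *oxaX* is transcribed.
So OxaX is produced and active.
No repressor is bound and OxaX is active, so *lutM* is transcribed.
→ *lutM* is ON.
Quinate is present, so LomZ is active.
No repressor is bound and LomZ is active, so *velX* is transcribed.
So VelX is produced and active.
No repressor is bound and VelX is active, so *nolB* is transcribed.
→ *nolB* is ON.
Glyoxylate is absent, so FenJ is active.
c-di-GMP is absent, so OxaN is active.
With repressor FenJ bound, *qilE* is not transcribed.
So QilE is not produced.
With no repressor bound, *morB* is transcribed.
→ *morB* is ON.
LutZ is produced constitutively and is active.
Turanose is absent, so SibH is inactive.
No repressor is bound and LutZ is active, so *kepK* is transcribed.
→ *kepK* is ON.
4 of the 4 genes are transcribed.

4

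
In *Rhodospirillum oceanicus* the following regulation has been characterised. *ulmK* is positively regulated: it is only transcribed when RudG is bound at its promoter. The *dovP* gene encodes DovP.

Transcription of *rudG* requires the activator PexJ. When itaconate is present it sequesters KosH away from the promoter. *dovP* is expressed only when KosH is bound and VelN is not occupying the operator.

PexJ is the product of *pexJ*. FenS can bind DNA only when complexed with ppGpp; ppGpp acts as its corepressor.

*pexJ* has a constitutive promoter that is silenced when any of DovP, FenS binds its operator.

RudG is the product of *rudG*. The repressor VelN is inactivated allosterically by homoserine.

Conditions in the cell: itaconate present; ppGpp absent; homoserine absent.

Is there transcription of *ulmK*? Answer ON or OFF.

Itaconate is present, so KosH is inactive.
Homoserine is absent, so VelN is active.
With repressor VelN bound, *dovP* is not transcribed.
So DovP is not produced.
ppGpp is absent, so FenS is inactive.
With no repressor bound, *pexJ* is transcribed.
So PexJ is produced and active.
No repressor is bound and PexJ is active, so *rudG* is transcribed.
So RudG is produced and active.
No repressor is bound and RudG is active, so *ulmK* is transcribed.

ON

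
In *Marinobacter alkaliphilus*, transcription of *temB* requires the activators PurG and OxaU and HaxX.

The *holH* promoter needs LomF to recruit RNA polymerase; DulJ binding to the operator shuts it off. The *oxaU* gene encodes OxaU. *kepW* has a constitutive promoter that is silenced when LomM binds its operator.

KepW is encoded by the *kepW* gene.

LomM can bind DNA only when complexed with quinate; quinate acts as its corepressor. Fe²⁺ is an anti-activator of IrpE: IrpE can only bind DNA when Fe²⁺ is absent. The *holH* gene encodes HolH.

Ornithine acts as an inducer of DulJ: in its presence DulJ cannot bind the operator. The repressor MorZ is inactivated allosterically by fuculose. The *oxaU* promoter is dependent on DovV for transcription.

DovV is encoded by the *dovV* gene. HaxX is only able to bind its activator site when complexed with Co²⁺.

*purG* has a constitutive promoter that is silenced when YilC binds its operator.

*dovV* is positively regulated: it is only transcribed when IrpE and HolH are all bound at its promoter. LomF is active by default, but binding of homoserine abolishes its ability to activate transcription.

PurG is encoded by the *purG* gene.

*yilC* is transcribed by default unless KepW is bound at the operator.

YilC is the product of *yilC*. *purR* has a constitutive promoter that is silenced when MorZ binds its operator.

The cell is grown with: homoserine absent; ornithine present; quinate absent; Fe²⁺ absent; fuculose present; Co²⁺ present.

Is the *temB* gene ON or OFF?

Quinate is absent, so LomM is inactive.
With no repressor bound, *kepW* is transcribed.
So KepW is produced and active.
With repressor KepW bound, *yilC* is not transcribed.
So YilC is not produced.
With no repressor bound, *purG* is transcribed.
So PurG is produced and active.
Fe²⁺ is absent, so IrpE is active.
Homoserine is absent, so LomF is active.
Ornithine is present, so DulJ is inactive.
No repressor is bound and LomF is active, so *holH* is transcribed.
So HolH is produced and active.
No repressor is bound and IrpE and HolH are active, so *dovV* is transcribed.
So DovV is produced and active.
No repressor is bound and DovV is active, so *oxaU* is transcribed.
So OxaU is produced and active.
Co²⁺ is present, so HaxX is active.
No repressor is bound and PurG and OxaU and HaxX are active, so *temB* is transcribed.

ON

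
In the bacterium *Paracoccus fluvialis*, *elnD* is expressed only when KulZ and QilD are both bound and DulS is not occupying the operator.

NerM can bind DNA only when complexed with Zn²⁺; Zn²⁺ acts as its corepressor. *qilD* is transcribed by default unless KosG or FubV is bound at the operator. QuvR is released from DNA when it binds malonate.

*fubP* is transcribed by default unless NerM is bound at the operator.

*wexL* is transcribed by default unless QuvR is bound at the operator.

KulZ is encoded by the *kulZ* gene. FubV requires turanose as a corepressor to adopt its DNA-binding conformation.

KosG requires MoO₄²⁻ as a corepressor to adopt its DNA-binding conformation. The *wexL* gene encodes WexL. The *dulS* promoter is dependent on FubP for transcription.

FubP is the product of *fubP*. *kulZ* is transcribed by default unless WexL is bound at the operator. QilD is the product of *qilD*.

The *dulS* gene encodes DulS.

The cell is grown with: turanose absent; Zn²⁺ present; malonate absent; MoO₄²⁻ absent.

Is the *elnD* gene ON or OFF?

Malonate is absent, so QuvR is active.
With repressor QuvR bound, *wexL* is not transcribed.
So WexL is not produced.
With no repressor bound, *kulZ* is transcribed.
So KulZ is produced and active.
MoO₄²⁻ is absent, so KosG is inactive.
Turanose is absent, so FubV is inactive.
With no repressor bound, *qilD* is transcribed.
So QilD is produced and active.
Zn²⁺ is present, so NerM is active.
With repressor NerM bound, *fubP* is not transcribed.
So FubP is not produced.
Required activator FubP is absent, so *dulS* is not transcribed.
So DulS is not produced.
No repressor is bound and KulZ and QilD are active, so *elnD* is transcribed.

ON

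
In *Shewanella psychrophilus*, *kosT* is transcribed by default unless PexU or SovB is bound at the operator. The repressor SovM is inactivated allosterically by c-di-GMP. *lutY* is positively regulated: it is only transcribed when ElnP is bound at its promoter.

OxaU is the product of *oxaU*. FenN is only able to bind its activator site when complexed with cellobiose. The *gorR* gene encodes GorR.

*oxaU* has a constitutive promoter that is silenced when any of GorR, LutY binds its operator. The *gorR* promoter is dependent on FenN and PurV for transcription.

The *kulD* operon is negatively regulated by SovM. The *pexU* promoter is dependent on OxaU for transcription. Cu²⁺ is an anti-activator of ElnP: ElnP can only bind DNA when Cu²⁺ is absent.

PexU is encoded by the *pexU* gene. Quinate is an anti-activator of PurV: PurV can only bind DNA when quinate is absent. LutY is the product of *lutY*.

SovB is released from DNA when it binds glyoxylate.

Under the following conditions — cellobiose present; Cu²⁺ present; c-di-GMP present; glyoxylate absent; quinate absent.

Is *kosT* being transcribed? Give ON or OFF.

Cellobiose is present, so FenN is active.
Quinate is absent, so PurV is active.
No repressor is bound and FenN and PurV are active, so *gorR* is transcribed.
So GorR is produced and active.
Cu²⁺ is present, so ElnP is inactive.
Required activator ElnP is absent, so *lutY* is not transcribed.
So LutY is not produced.
With repressor GorR bound, *oxaU* is not transcribed.
So OxaU is not produced.
Required activator OxaU is absent, so *pexU* is not transcribed.
So PexU is not produced.
Glyoxylate is absent, so SovB is active.
With repressor SovB bound, *kosT* is not transcribed.

OFF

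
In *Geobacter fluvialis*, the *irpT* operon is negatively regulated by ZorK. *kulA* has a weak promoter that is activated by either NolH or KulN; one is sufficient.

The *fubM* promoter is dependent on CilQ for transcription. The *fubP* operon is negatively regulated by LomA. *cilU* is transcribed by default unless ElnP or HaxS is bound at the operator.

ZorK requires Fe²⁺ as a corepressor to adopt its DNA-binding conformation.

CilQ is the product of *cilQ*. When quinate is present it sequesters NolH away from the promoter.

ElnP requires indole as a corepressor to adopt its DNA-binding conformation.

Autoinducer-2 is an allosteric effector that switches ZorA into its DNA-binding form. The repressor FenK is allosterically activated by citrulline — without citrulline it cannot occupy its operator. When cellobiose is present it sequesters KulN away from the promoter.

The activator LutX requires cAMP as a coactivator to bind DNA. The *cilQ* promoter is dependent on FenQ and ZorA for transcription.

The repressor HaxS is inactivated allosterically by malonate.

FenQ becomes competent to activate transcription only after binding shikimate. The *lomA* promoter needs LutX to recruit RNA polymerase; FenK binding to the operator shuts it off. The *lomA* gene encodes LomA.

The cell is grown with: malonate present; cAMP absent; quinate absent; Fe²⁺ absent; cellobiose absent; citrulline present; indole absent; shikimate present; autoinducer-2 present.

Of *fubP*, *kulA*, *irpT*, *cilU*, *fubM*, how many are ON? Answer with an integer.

cAMP is absent, so LutX is inactive.
Citrulline is present, so FenK is active.
With repressor FenK bound, *lomA* is not transcribed.
So LomA is not produced.
With no repressor bound, *fubP* is transcribed.
→ *fubP* is ON.
Quinate is absent, so NolH is active.
Cellobiose is absent, so KulN is active.
Activator NolH is present, so *kulA* is transcribed.
→ *kulA* is ON.
Fe²⁺ is absent, so ZorK is inactive.
With no repressor bound, *irpT* is transcribed.
→ *irpT* is ON.
Indole is absent, so ElnP is inactive.
Malonate is present, so HaxS is inactive.
With no repressor bound, *cilU* is transcribed.
→ *cilU* is ON.
Shikimate is present, so FenQ is active.
Autoinducer-2 is present, so ZorA is active.
No repressor is bound and FenQ and ZorA are active, so *cilQ* is transcribed.
So CilQ is produced and active.
No repressor is bound and CilQ is active, so *fubM* is transcribed.
→ *fubM* is ON.
5 of the 5 genes are transcribed.

5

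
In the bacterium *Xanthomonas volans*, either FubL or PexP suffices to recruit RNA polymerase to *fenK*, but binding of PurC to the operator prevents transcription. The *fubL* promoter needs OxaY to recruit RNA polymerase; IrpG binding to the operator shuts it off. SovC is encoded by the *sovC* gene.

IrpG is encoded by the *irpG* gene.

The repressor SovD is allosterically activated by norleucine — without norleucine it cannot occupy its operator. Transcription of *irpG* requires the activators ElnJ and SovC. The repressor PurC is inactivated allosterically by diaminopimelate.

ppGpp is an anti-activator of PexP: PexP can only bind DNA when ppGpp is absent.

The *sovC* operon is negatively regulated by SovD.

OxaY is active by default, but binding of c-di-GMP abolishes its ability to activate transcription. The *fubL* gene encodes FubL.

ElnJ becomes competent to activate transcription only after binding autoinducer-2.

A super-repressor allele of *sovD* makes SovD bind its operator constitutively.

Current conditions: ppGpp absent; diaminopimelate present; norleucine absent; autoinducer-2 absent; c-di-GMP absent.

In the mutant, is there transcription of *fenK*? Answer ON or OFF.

ON

c-di-GMP is absent, so OxaY is active.
Autoinducer-2 is absent, so ElnJ is inactive.
SovD is constitutively active in this strain.
With repressor SovD bound, *sovC* is not transcribed.
So SovC is not produced.
Required activator ElnJ is absent, so *irpG* is not transcribed.
So IrpG is not produced.
No repressor is bound and OxaY is active, so *fubL* is transcribed.
So FubL is produced and active.
ppGpp is absent, so PexP is active.
Diaminopimelate is present, so PurC is inactive.
Activator FubL is present, so *fenK* is transcribed.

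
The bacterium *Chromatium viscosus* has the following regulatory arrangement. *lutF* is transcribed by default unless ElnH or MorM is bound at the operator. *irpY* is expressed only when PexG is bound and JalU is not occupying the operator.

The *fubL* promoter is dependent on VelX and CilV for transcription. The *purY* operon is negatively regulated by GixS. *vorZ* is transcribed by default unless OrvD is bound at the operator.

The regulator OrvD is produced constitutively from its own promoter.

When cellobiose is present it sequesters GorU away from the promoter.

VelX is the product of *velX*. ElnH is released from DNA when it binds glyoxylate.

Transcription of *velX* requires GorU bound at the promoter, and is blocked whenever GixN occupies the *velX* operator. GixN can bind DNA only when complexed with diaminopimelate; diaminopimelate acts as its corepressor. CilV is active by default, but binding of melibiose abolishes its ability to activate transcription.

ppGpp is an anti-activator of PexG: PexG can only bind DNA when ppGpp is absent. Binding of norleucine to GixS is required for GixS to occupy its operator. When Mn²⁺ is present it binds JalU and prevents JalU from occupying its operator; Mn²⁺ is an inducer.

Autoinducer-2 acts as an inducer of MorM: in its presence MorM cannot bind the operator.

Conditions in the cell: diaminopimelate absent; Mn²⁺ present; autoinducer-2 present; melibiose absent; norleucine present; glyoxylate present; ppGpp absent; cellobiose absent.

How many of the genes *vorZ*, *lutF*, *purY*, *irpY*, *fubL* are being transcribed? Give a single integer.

OrvD is produced constitutively and is active.
With repressor OrvD bound, *vorZ* is not transcribed.
→ *vorZ* is OFF.
Glyoxylate is present, so ElnH is inactive.
Autoinducer-2 is present, so MorM is inactive.
With no repressor bound, *lutF* is transcribed.
→ *lutF* is ON.
Norleucine is present, so GixS is active.
With repressor GixS bound, *purY* is not transcribed.
→ *purY* is OFF.
Mn²⁺ is present, so JalU is inactive.
ppGpp is absent, so PexG is active.
No repressor is bound and PexG is active, so *irpY* is transcribed.
→ *irpY* is ON.
Diaminopimelate is absent, so GixN is inactive.
Cellobiose is absent, so GorU is active.
No repressor is bound and GorU is active, so *velX* is transcribed.
So VelX is produced and active.
Melibiose is absent, so CilV is active.
No repressor is bound and VelX and CilV are active, so *fubL* is transcribed.
→ *fubL* is ON.
3 of the 5 genes are transcribed.

3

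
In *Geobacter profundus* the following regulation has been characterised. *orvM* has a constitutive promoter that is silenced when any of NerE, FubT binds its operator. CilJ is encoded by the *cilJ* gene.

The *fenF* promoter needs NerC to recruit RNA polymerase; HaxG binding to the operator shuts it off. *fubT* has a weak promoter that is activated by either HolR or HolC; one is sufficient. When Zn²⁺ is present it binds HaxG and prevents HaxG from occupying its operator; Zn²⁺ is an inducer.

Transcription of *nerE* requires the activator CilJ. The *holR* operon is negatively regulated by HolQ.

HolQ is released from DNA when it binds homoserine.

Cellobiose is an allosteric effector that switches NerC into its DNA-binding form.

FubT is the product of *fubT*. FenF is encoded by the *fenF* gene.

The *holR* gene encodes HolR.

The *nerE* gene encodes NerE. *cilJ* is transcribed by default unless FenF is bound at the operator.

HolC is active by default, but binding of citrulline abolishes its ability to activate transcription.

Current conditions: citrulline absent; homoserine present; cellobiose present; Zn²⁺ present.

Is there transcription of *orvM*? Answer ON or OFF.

OFF

Zn²⁺ is present, so HaxG is inactive.
Cellobiose is present, so NerC is active.
No repressor is bound and NerC is active, so *fenF* is transcribed.
So FenF is produced and active.
With repressor FenF bound, *cilJ* is not transcribed.
So CilJ is not produced.
Required activator CilJ is absent, so *nerE* is not transcribed.
So NerE is not produced.
Homoserine is present, so HolQ is inactive.
With no repressor bound, *holR* is transcribed.
So HolR is produced and active.
Citrulline is absent, so HolC is active.
Activator HolR is present, so *fubT* is transcribed.
So FubT is produced and active.
With repressor FubT bound, *orvM* is not transcribed.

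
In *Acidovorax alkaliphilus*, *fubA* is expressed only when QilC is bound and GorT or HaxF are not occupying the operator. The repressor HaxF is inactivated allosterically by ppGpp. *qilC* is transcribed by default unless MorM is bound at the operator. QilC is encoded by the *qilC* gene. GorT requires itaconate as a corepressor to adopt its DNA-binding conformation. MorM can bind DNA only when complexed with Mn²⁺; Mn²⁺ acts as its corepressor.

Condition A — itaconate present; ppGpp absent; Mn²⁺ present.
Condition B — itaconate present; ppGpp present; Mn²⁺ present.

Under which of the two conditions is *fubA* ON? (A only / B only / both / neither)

neither

Condition A:
Itaconate is present, so GorT is active.
ppGpp is absent, so HaxF is active.
Mn²⁺ is present, so MorM is active.
With repressor MorM bound, *qilC* is not transcribed.
So QilC is not produced.
With repressor GorT bound, *fubA* is not transcribed.
→ *fubA* is OFF in A.
Condition B:
Itaconate is present, so GorT is active.
ppGpp is present, so HaxF is inactive.
Mn²⁺ is present, so MorM is active.
With repressor MorM bound, *qilC* is not transcribed.
So QilC is not produced.
With repressor GorT bound, *fubA* is not transcribed.
→ *fubA* is OFF in B.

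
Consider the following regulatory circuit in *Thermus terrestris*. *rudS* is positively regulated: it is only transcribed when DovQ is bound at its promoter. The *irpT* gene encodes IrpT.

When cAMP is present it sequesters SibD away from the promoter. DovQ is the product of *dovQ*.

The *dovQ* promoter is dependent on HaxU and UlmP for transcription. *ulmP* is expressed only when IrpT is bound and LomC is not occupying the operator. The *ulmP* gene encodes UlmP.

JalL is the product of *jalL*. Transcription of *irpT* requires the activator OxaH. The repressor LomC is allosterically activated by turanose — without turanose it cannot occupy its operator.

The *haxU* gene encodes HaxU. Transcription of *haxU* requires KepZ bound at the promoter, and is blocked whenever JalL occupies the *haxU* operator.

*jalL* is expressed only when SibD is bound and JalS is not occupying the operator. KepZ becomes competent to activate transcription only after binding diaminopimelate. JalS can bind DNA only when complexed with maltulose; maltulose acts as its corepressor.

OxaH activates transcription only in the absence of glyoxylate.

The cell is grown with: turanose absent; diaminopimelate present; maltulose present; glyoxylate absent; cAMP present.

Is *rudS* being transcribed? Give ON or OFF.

cAMP is present, so SibD is inactive.
Maltulose is present, so JalS is active.
With repressor JalS bound, *jalL* is not transcribed.
So JalL is not produced.
Diaminopimelate is present, so KepZ is active.
No repressor is bound and KepZ is active, so *haxU* is transcribed.
So HaxU is produced and active.
Glyoxylate is absent, so OxaH is active.
No repressor is bound and OxaH is active, so *irpT* is transcribed.
So IrpT is produced and active.
Turanose is absent, so LomC is inactive.
No repressor is bound and IrpT is active, so *ulmP* is transcribed.
So UlmP is produced and active.
No repressor is bound and HaxU and UlmP are active, so *dovQ* is transcribed.
So DovQ is produced and active.
No repressor is bound and DovQ is active, so *rudS* is transcribed.

ON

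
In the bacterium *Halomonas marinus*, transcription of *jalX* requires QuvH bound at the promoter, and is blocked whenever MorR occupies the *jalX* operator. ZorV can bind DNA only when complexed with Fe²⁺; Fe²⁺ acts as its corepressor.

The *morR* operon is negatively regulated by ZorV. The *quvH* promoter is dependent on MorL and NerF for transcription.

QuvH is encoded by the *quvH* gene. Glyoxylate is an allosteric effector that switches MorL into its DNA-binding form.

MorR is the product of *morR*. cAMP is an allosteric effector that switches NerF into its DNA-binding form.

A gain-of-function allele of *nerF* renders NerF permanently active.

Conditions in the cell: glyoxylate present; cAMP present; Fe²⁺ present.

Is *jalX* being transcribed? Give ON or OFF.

ON

Fe²⁺ is present, so ZorV is active.
With repressor ZorV bound, *morR* is not transcribed.
So MorR is not produced.
Glyoxylate is present, so MorL is active.
NerF is constitutively active in this strain.
No repressor is bound and MorL and NerF are active, so *quvH* is transcribed.
So QuvH is produced and active.
No repressor is bound and QuvH is active, so *jalX* is transcribed.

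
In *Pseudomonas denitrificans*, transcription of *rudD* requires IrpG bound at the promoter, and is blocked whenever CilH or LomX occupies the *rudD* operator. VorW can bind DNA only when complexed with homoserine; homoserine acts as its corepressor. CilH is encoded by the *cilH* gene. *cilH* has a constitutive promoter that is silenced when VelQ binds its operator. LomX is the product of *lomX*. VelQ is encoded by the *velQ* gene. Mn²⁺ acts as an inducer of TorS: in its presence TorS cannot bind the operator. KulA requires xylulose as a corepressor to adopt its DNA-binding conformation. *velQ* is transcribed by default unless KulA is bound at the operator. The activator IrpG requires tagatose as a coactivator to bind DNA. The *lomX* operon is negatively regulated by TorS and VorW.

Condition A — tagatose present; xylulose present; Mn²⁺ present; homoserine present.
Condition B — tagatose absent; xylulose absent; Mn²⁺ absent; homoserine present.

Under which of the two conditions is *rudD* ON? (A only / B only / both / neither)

neither

Condition A:
Tagatose is present, so IrpG is active.
Xylulose is present, so KulA is active.
With repressor KulA bound, *velQ* is not transcribed.
So VelQ is not produced.
With no repressor bound, *cilH* is transcribed.
So CilH is produced and active.
Mn²⁺ is present, so TorS is inactive.
Homoserine is present, so VorW is active.
With repressor VorW bound, *lomX* is not transcribed.
So LomX is not produced.
With repressor CilH bound, *rudD* is not transcribed.
→ *rudD* is OFF in A.
Condition B:
Tagatose is absent, so IrpG is inactive.
Xylulose is absent, so KulA is inactive.
With no repressor bound, *velQ* is transcribed.
So VelQ is produced and active.
With repressor VelQ bound, *cilH* is not transcribed.
So CilH is not produced.
Mn²⁺ is absent, so TorS is active.
Homoserine is present, so VorW is active.
With repressor TorS bound, *lomX* is not transcribed.
So LomX is not produced.
Required activator IrpG is absent, so *rudD* is not transcribed.
→ *rudD* is OFF in B.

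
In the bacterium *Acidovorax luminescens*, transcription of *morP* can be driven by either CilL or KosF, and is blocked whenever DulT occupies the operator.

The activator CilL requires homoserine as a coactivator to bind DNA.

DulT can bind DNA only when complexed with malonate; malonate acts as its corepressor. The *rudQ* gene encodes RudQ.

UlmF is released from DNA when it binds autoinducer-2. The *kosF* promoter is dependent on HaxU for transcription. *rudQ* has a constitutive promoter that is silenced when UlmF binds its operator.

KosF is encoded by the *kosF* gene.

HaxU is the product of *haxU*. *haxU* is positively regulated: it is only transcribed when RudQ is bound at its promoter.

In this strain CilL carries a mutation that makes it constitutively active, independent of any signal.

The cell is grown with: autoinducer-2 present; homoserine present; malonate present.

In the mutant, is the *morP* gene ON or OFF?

CilL is constitutively active in this strain.
Malonate is present, so DulT is active.
Autoinducer-2 is present, so UlmF is inactive.
With no repressor bound, *rudQ* is transcribed.
So RudQ is produced and active.
No repressor is bound and RudQ is active, so *haxU* is transcribed.
So HaxU is produced and active.
No repressor is bound and HaxU is active, so *kosF* is transcribed.
So KosF is produced and active.
With repressor DulT bound, *morP* is not transcribed.

OFF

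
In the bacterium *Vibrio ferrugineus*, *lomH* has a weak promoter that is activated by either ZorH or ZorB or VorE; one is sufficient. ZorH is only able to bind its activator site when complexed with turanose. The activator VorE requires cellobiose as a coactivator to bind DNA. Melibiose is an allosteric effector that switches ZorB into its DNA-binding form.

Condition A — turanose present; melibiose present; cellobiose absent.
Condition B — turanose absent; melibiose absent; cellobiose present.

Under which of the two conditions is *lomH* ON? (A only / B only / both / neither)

Condition A:
Turanose is present, so ZorH is active.
Melibiose is present, so ZorB is active.
Cellobiose is absent, so VorE is inactive.
Activator ZorH is present, so *lomH* is transcribed.
→ *lomH* is ON in A.
Condition B:
Turanose is absent, so ZorH is inactive.
Melibiose is absent, so ZorB is inactive.
Cellobiose is present, so VorE is active.
Activator VorE is present, so *lomH* is transcribed.
→ *lomH* is ON in B.

both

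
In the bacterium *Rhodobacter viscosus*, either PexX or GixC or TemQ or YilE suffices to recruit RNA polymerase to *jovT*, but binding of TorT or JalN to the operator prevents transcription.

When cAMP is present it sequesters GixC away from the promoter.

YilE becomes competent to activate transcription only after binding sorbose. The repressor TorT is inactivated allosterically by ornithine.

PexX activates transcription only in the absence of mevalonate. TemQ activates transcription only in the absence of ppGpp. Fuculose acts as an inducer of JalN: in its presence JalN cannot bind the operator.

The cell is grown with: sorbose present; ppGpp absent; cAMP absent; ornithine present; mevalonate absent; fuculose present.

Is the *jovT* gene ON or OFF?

ON

Mevalonate is absent, so PexX is active.
cAMP is absent, so GixC is active.
ppGpp is absent, so TemQ is active.
Sorbose is present, so YilE is active.
Ornithine is present, so TorT is inactive.
Fuculose is present, so JalN is inactive.
Activator PexX is present, so *jovT* is transcribed.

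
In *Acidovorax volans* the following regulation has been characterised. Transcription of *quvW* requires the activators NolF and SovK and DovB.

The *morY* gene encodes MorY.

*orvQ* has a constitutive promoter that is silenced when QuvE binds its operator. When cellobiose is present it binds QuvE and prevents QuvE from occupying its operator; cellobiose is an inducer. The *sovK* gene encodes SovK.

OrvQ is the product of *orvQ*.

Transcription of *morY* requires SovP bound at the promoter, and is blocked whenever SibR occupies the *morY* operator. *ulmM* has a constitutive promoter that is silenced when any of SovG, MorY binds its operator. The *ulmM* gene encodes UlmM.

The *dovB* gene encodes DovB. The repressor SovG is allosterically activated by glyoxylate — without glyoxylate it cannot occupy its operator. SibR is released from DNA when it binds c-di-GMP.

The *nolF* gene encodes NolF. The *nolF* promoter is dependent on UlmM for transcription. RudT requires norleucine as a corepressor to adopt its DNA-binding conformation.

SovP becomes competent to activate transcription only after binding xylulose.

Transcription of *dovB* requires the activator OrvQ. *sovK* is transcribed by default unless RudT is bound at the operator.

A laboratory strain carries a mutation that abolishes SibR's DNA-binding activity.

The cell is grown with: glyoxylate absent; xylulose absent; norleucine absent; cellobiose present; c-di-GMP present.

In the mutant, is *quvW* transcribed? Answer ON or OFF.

Glyoxylate is absent, so SovG is inactive.
Xylulose is absent, so SovP is inactive.
SibR is non-functional in this strain, so it has no effect.
Required activator SovP is absent, so *morY* is not transcribed.
So MorY is not produced.
With no repressor bound, *ulmM* is transcribed.
So UlmM is produced and active.
No repressor is bound and UlmM is active, so *nolF* is transcribed.
So NolF is produced and active.
Norleucine is absent, so RudT is inactive.
With no repressor bound, *sovK* is transcribed.
So SovK is produced and active.
Cellobiose is present, so QuvE is inactive.
With no repressor bound, *orvQ* is transcribed.
So OrvQ is produced and active.
No repressor is bound and OrvQ is active, so *dovB* is transcribed.
So DovB is produced and active.
No repressor is bound and NolF and SovK and DovB are active, so *quvW* is transcribed.

ON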